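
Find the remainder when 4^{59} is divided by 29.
By Fermat: 4^{28} ≡ 1 mod 29. 59 = 2×28 + 3. So 4^{59} ≡ 4^{3} ≡ 6 mod 29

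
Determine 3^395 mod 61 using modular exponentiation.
Using Fermat: 3^{60} ≡ 1 mod 61. 395 ≡ 35 mod 60. So 3^{395} ≡ 3^{35} ≡ 60 mod 61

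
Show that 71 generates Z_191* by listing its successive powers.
71^1, 71^2, ..., 71^{190} mod 191: [71, 75, 168, 86, 185, 147, 123, 138, 57, 36, 73, 26, 127, 40, 166, 135, 35, 2, 142, 150, 145, 172, 179, 103, 55, 85, 114, 72, 146, 52, 63, 80, 141, 79, 70, 4, 93, 109, 99, 153, 167, 15, 110, 170, 37, 144, 101, 104, 126, 160, 91, 158, 140, 8, 186, 27, 7, 115, 143, 30, 29, 149, 74, 97, 11, 17, 61, 129, 182, 125, 89, 16, 181, 54, 14, 39, 95, 60, 58, 107, 148, 3, 22, 34, 122, 67, 173, 59, 178, 32, 171, 108, 28, 78, 190, 120, 116, 23, 105, 6, 44, 68, 53, 134, 155, 118, 165, 64, 151, 25, 56, 156, 189, 49, 41, 46, 19, 12, 88, 136, 106, 77, 119, 45, 139, 128, 111, 50, 112, 121, 187, 98, 82, 92, 38, 24, 176, 81, 21, 154, 47, 90, 87, 65, 31, 100, 33, 51, 183, 5, 164, 184, 76, 48, 161, 162, 42, 117, 94, 180, 174, 130, 62, 9, 66, 102, 175, 10, 137, 177, 152, 96, 131, 133, 84, 43, 188, 169, 157, 69, 124, 18, 132, 13, 159, 20, 83, 163, 113, 1]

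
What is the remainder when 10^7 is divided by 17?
By repeated squaring mod 17: 10^{1}≡10, 10^{2}≡15, 10^{4}≡4. Then 10^{7} = 10^{4+2+1} ≡ 4 × 15 × 10 ≡ 5 mod 17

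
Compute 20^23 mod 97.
By repeated squaring mod 97: 20^{1}≡20, 20^{2}≡12, 20^{4}≡47, 20^{8}≡75, 20^{16}≡96. Then 20^{23} = 20^{16+4+2+1} ≡ 96 × 47 × 12 × 20 ≡ 69 mod 97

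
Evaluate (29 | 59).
(29/59) = 29^{29} mod 59 = 1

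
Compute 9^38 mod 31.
Using Fermat: 9^{30} ≡ 1 (mod 31). 38 ≡ 8 (mod 30). So 9^{38} ≡ 9^{8} ≡ 28 (mod 31)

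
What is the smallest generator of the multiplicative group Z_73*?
g = 5. Powers: [5, 25, 52, 41, 59, 3, 15, 2, 10, 50, ...] generates all 72 non-zero residues.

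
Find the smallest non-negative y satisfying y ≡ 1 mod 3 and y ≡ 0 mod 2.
M = 3 × 2 = 6. M₁ = 2, y₁ ≡ 2 mod 3. M₂ = 3, y₂ ≡ 1 mod 2. y = 1×2×2 + 0×3×1 ≡ 4 mod 6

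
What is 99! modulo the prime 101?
(100)! = (99)! × (100) ≡ -1 mod 101. So (99)! ≡ -1 × (100)^(-1) ≡ (-1)×(-1) = 1 mod 101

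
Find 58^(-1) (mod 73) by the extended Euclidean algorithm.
Extended GCD: 58(34) + 73(-27) = 1. So 58^(-1) ≡ 34 (mod 73). Verify: 58 × 34 = 1972 ≡ 1 (mod 73)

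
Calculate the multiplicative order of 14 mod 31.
Powers of 14 mod 31: 14^1≡14, 14^2≡10, 14^3≡16, 14^4≡7, 14^5≡5, 14^6≡8, 14^7≡19, 14^8≡18, 14^9≡4, 14^10≡25, 14^11≡9, 14^12≡2, 14^13≡28, 14^14≡20, 14^15≡1. So the order of 14 is 15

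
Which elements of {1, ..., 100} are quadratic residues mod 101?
QRs mod 101: {1, 4, 5, 6, 9, 13, 14, 16, 17, 19, 20, 21, 22, 23, 24, 25, 30, 31, 33, 36, 37, 43, 45, 47, 49, 52, 54, 56, 58, 64, 65, 68, 70, 71, 76, 77, 78, 79, 80, 81, 82, 84, 85, 87, 88, 92, 95, 96, 97, 100}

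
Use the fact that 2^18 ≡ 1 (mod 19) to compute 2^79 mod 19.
By Fermat: 2^{18} ≡ 1 (mod 19). 79 = 4×18 + 7. So 2^{79} ≡ 2^{7} ≡ 14 (mod 19)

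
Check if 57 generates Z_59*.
57^{29} ≡ 1 (mod 59) and 29 < 58, so ord_59(57) = 29 ≠ 58 and 57 is not a primitive root.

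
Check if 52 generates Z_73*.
52^{24} ≡ 1 (mod 73) and 24 < 72, so ord_73(52) = 24 ≠ 72 and 52 is not a primitive root.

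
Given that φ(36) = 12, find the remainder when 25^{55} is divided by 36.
By Euler: 25^{12} ≡ 1 (mod 36) since gcd(25, 36) = 1. 55 = 4×12 + 7. So 25^{55} ≡ 25^{7} ≡ 25 (mod 36)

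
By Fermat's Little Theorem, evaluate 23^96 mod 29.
By Fermat: 23^{28} ≡ 1 mod 29. 96 = 3×28 + 12. So 23^{96} ≡ 23^{12} ≡ 25 mod 29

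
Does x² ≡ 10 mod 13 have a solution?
By Euler's criterion: 10^{6} ≡ 1 mod 13. Since this equals 1, 10 is a QR.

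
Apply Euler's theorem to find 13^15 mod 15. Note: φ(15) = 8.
By Euler: 13^{8} ≡ 1 mod 15 since gcd(13, 15) = 1. 15 = 1×8 + 7. So 13^{15} ≡ 13^{7} ≡ 7 mod 15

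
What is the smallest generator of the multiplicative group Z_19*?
g = 2. Powers: [2, 4, 8, 16, 13, 7, 14, 9, 18, 17, ...] generates all 18 non-zero residues.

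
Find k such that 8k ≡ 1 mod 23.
Since 23 is prime, by Fermat 8^(-1) ≡ 8^{21} ≡ 3 mod 23. Verify: 8 × 3 = 24 ≡ 1 mod 23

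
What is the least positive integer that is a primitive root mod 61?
g = 2. For each prime q|60: 2^{30}≡60, 2^{20}≡47, 2^{12}≡9, none ≡ 1, so ord_61(2) = 60 and 2 is a primitive root.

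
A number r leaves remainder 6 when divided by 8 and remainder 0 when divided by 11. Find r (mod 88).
M = 8 × 11 = 88. M₁ = 11, y₁ ≡ 3 (mod 8). M₂ = 8, y₂ ≡ 7 (mod 11). r = 6×11×3 + 0×8×7 ≡ 22 (mod 88)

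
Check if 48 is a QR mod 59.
By Euler's criterion: 48^{29} ≡ 1 mod 59. Since this equals 1, 48 is a QR.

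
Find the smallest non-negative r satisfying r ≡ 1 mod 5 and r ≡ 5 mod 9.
M = 5 × 9 = 45. M₁ = 9, y₁ ≡ 4 mod 5. M₂ = 5, y₂ ≡ 2 mod 9. r = 1×9×4 + 5×5×2 ≡ 41 mod 45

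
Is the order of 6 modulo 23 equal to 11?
Powers of 6 mod 23: 6^1≡6, 6^2≡13, 6^3≡9, 6^4≡8, 6^5≡2, 6^6≡12, 6^7≡3, 6^8≡18, 6^9≡16, 6^10≡4, 6^11≡1. First k with 6^k≡1 is k=11. Yes, ord_23(6) = 11.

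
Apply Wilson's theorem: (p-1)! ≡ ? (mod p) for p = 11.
By Wilson's theorem, (10)! ≡ -1 ≡ 10 (mod 11)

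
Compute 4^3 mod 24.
4^{3} = 64 ≡ 16 mod 24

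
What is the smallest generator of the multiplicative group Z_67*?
g = 2. For each prime q|66: 2^{33}≡66, 2^{22}≡37, 2^{6}≡64, none ≡ 1, so ord_67(2) = 66 and 2 is a primitive root.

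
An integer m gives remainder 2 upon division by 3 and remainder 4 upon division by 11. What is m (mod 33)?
M = 3 × 11 = 33. M₁ = 11, y₁ ≡ 2 (mod 3). M₂ = 3, y₂ ≡ 4 (mod 11). m = 2×11×2 + 4×3×4 ≡ 26 (mod 33)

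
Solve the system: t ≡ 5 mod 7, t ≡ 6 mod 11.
M = 7 × 11 = 77. M₁ = 11, y₁ ≡ 2 mod 7. M₂ = 7, y₂ ≡ 8 mod 11. t = 5×11×2 + 6×7×8 ≡ 61 mod 77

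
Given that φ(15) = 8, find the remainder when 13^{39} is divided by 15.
By Euler: 13^{8} ≡ 1 (mod 15) since gcd(13, 15) = 1. 39 = 4×8 + 7. So 13^{39} ≡ 13^{7} ≡ 7 (mod 15)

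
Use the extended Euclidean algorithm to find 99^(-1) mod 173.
Extended GCD: 99(7) + 173(-4) = 1. So 99^(-1) ≡ 7 mod 173. Verify: 99 × 7 = 693 ≡ 1 mod 173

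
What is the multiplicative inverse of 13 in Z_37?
Since 37 is prime, by Fermat 13^(-1) ≡ 13^{35} ≡ 20 (mod 37). Verify: 13 × 20 = 260 ≡ 1 (mod 37)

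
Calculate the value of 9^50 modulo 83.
By repeated squaring (mod 83): 9^{1}≡9, 9^{2}≡81, 9^{4}≡4, 9^{8}≡16, 9^{16}≡7, 9^{32}≡49. Then 9^{50} = 9^{32+16+2} ≡ 49 × 7 × 81 ≡ 61 (mod 83)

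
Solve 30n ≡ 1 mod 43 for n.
Since 43 is prime, by Fermat 30^(-1) ≡ 30^{41} ≡ 33 mod 43. Verify: 30 × 33 = 990 ≡ 1 mod 43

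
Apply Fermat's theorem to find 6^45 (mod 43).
By Fermat: 6^{42} ≡ 1 (mod 43). So 6^{45} = 6^{42} · 6^{3} ≡ 6^{3} ≡ 1 (mod 43)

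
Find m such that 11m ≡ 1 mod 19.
Since 19 is prime, by Fermat 11^(-1) ≡ 11^{17} ≡ 7 mod 19. Verify: 11 × 7 = 77 ≡ 1 mod 19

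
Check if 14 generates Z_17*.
ord_17(14) divides 16. For each prime q|16: 14^{8}≡16, none ≡ 1. So 14 has order 16 and is a primitive root mod 17.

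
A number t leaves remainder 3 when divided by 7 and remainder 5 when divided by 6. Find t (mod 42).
M = 7 × 6 = 42. M₁ = 6, y₁ ≡ 6 (mod 7). M₂ = 7, y₂ ≡ 1 (mod 6). t = 3×6×6 + 5×7×1 ≡ 17 (mod 42)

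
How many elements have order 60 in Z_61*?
Number of primitive roots mod 61 = φ(p-1) = φ(60) = 16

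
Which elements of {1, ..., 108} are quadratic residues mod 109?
QRs mod 109: {1, 3, 4, 5, 7, 9, 12, 15, 16, 20, 21, 22, 25, 26, 27, 28, 29, 31, 34, 35, 36, 38, 43, 45, 46, 48, 49, 60, 61, 63, 64, 66, 71, 73, 74, 75, 78, 80, 81, 82, 83, 84, 87, 88, 89, 93, 94, 97, 100, 102, 104, 105, 106, 108}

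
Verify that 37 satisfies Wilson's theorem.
(36)! mod 37 = 36. Since this equals -1 (mod 37), Wilson confirms 37 is prime.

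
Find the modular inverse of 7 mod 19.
Since 19 is prime, by Fermat 7^(-1) ≡ 7^{17} ≡ 11 (mod 19). Verify: 7 × 11 = 77 ≡ 1 (mod 19)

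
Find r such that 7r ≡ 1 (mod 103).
Since 103 is prime, by Fermat 7^(-1) ≡ 7^{101} ≡ 59 (mod 103). Verify: 7 × 59 = 413 ≡ 1 (mod 103)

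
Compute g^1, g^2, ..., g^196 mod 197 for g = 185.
185^1, 185^2, ..., 185^{196} mod 197: [185, 144, 45, 51, 176, 55, 128, 40, 111, 47, 27, 70, 145, 33, 195, 24, 106, 107, 95, 42, 87, 138, 117, 172, 103, 143, 57, 104, 131, 4, 149, 182, 180, 7, 113, 23, 118, 160, 50, 188, 108, 83, 186, 132, 189, 96, 30, 34, 183, 168, 151, 158, 74, 97, 18, 178, 31, 22, 130, 16, 5, 137, 129, 28, 58, 92, 78, 49, 3, 161, 38, 135, 153, 134, 165, 187, 120, 136, 141, 81, 13, 41, 99, 191, 72, 121, 124, 88, 126, 64, 20, 154, 122, 112, 35, 171, 115, 196, 12, 53, 152, 146, 21, 142, 69, 157, 86, 150, 170, 127, 52, 164, 2, 173, 91, 90, 102, 155, 110, 59, 80, 25, 94, 54, 140, 93, 66, 193, 48, 15, 17, 190, 84, 174, 79, 37, 147, 9, 89, 114, 11, 65, 8, 101, 167, 163, 14, 29, 46, 39, 123, 100, 179, 19, 166, 175, 67, 181, 192, 60, 68, 169, 139, 105, 119, 148, 194, 36, 159, 62, 44, 63, 32, 10, 77, 61, 56, 116, 184, 156, 98, 6, 125, 76, 73, 109, 71, 133, 177, 43, 75, 85, 162, 26, 82, 1]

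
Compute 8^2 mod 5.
8^{2} = 64 ≡ 4 (mod 5)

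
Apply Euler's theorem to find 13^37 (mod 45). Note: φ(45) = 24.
By Euler: 13^{24} ≡ 1 (mod 45) since gcd(13, 45) = 1. 37 = 1×24 + 13. So 13^{37} ≡ 13^{13} ≡ 13 (mod 45)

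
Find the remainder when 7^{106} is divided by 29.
By Fermat: 7^{28} ≡ 1 mod 29. 106 = 3×28 + 22. So 7^{106} ≡ 7^{22} ≡ 7 mod 29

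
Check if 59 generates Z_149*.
ord_149(59) divides 148. For each prime q|148: 59^{74}≡148, 59^{4}≡85, none ≡ 1. So 59 has order 148 and is a primitive root mod 149.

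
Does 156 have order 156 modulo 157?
156^{2} ≡ 1 mod 157 and 2 < 156, so ord_157(156) = 2 ≠ 156 and 156 is not a primitive root.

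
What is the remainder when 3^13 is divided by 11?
Using Fermat: 3^{10} ≡ 1 mod 11. 13 ≡ 3 mod 10. So 3^{13} ≡ 3^{3} ≡ 5 mod 11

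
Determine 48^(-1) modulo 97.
Since 97 is prime, by Fermat 48^(-1) ≡ 48^{95} ≡ 95 (mod 97). Verify: 48 × 95 = 4560 ≡ 1 (mod 97)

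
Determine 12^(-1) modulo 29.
Since 29 is prime, by Fermat 12^(-1) ≡ 12^{27} ≡ 17 mod 29. Verify: 12 × 17 = 204 ≡ 1 mod 29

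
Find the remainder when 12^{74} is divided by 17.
By Fermat: 12^{16} ≡ 1 (mod 17). 74 = 4×16 + 10. So 12^{74} ≡ 12^{10} ≡ 9 (mod 17)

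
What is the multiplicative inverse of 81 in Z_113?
Since 113 is prime, by Fermat 81^(-1) ≡ 81^{111} ≡ 60 (mod 113). Verify: 81 × 60 = 4860 ≡ 1 (mod 113)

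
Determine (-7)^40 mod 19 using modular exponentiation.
Using Fermat: (-7)^{18} ≡ 1 mod 19. 40 ≡ 4 mod 18. So (-7)^{40} ≡ (-7)^{4} ≡ 7 mod 19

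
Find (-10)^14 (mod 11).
Using Fermat: (-10)^{10} ≡ 1 (mod 11). 14 ≡ 4 (mod 10). So (-10)^{14} ≡ (-10)^{4} ≡ 1 (mod 11)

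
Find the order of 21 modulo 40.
Powers of 21 mod 40: 21^1≡21, 21^2≡1. So the order of 21 is 2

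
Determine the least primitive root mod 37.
g = 2. Powers: [2, 4, 8, 16, 32, 27, 17, 34, 31, ...] generates all 36 non-zero residues.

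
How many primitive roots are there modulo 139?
Number of primitive roots mod 139 = φ(p-1) = φ(138) = 44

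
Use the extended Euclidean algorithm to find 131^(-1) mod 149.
Extended GCD: 131(-58) + 149(51) = 1. So 131^(-1) ≡ -58 ≡ 91 (mod 149). Verify: 131 × 91 = 11921 ≡ 1 (mod 149)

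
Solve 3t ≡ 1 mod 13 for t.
Since 13 is prime, by Fermat 3^(-1) ≡ 3^{11} ≡ 9 mod 13. Verify: 3 × 9 = 27 ≡ 1 mod 13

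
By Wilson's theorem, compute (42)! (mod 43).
By Wilson's theorem, (42)! ≡ -1 ≡ 42 (mod 43)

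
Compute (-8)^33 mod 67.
By repeated squaring mod 67: (-8)^{1}≡59, (-8)^{2}≡64, (-8)^{4}≡9, (-8)^{8}≡14, (-8)^{16}≡62, (-8)^{32}≡25. Then (-8)^{33} = (-8)^{32+1} ≡ 25 × 59 ≡ 1 mod 67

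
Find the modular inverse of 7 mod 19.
Since 19 is prime, by Fermat 7^(-1) ≡ 7^{17} ≡ 11 mod 19. Verify: 7 × 11 = 77 ≡ 1 mod 19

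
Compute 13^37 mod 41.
By repeated squaring (mod 41): 13^{1}≡13, 13^{2}≡5, 13^{4}≡25, 13^{8}≡10, 13^{16}≡18, 13^{32}≡37. Then 13^{37} = 13^{32+4+1} ≡ 37 × 25 × 13 ≡ 12 (mod 41)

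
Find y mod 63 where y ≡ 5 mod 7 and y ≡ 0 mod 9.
M = 7 × 9 = 63. M₁ = 9, y₁ ≡ 4 mod 7. M₂ = 7, y₂ ≡ 4 mod 9. y = 5×9×4 + 0×7×4 ≡ 54 mod 63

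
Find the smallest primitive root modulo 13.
g = 2. Powers: [2, 4, 8, 3, 6, 12, 11, 9, 5, ...] generates all 12 non-zero residues.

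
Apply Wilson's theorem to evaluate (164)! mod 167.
(166)! = (164)! × (165) × (166) ≡ -1 mod 167. So (164)! ≡ -1 × [(166)(165)]^(-1) ≡ 83 mod 167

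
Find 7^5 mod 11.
By repeated squaring mod 11: 7^{1}≡7, 7^{2}≡5, 7^{4}≡3. Then 7^{5} = 7^{4+1} ≡ 3 × 7 ≡ 10 mod 11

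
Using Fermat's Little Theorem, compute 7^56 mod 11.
By Fermat: 7^{10} ≡ 1 mod 11. 56 = 5×10 + 6. So 7^{56} ≡ 7^{6} ≡ 4 mod 11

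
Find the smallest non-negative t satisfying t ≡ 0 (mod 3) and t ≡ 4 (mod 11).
M = 3 × 11 = 33. M₁ = 11, y₁ ≡ 2 (mod 3). M₂ = 3, y₂ ≡ 4 (mod 11). t = 0×11×2 + 4×3×4 ≡ 15 (mod 33)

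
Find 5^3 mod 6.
5^{3} = 125 ≡ 5 mod 6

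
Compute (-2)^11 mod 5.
Using Fermat: (-2)^{4} ≡ 1 (mod 5). 11 ≡ 3 (mod 4). So (-2)^{11} ≡ (-2)^{3} ≡ 2 (mod 5)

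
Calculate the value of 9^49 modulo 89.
By repeated squaring (mod 89): 9^{1}≡9, 9^{2}≡81, 9^{4}≡64, 9^{8}≡2, 9^{16}≡4, 9^{32}≡16. Then 9^{49} = 9^{32+16+1} ≡ 16 × 4 × 9 ≡ 42 (mod 89)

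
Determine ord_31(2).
Powers of 2 mod 31: 2^1≡2, 2^2≡4, 2^3≡8, 2^4≡16, 2^5≡1. So the order of 2 is 5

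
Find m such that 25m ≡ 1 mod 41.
Since 41 is prime, by Fermat 25^(-1) ≡ 25^{39} ≡ 23 mod 41. Verify: 25 × 23 = 575 ≡ 1 mod 41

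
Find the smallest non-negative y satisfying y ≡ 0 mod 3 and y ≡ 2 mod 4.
M = 3 × 4 = 12. M₁ = 4, y₁ ≡ 1 mod 3. M₂ = 3, y₂ ≡ 3 mod 4. y = 0×4×1 + 2×3×3 ≡ 6 mod 12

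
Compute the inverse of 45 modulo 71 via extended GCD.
Extended GCD: 45(30) + 71(-19) = 1. So 45^(-1) ≡ 30 (mod 71). Verify: 45 × 30 = 1350 ≡ 1 (mod 71)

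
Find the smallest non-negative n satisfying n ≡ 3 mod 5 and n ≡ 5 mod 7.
M = 5 × 7 = 35. M₁ = 7, y₁ ≡ 3 mod 5. M₂ = 5, y₂ ≡ 3 mod 7. n = 3×7×3 + 5×5×3 ≡ 33 mod 35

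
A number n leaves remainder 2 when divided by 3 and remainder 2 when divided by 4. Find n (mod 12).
M = 3 × 4 = 12. M₁ = 4, y₁ ≡ 1 (mod 3). M₂ = 3, y₂ ≡ 3 (mod 4). n = 2×4×1 + 2×3×3 ≡ 2 (mod 12)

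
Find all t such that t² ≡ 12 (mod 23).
The square roots of 12 mod 23 are 9 and 14. Verify: 9² = 81 ≡ 12 (mod 23)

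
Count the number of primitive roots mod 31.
A prime p has φ(p-1) primitive roots; here φ(30) = 8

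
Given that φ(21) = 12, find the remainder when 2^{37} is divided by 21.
By Euler: 2^{12} ≡ 1 (mod 21) since gcd(2, 21) = 1. 37 = 3×12 + 1. So 2^{37} ≡ 2^{1} ≡ 2 (mod 21)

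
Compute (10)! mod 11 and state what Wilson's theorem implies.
(10)! mod 11 = 10. Since this equals -1 mod 11, Wilson confirms 11 is prime.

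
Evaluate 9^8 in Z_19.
By repeated squaring (mod 19): 9^{1}≡9, 9^{2}≡5, 9^{4}≡6, 9^{8}≡17. So 9^{8} ≡ 17 (mod 19)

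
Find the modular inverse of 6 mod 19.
Since 19 is prime, by Fermat 6^(-1) ≡ 6^{17} ≡ 16 mod 19. Verify: 6 × 16 = 96 ≡ 1 mod 19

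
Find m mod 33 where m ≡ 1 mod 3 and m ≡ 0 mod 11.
M = 3 × 11 = 33. M₁ = 11, y₁ ≡ 2 mod 3. M₂ = 3, y₂ ≡ 4 mod 11. m = 1×11×2 + 0×3×4 ≡ 22 mod 33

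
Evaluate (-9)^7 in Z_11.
By repeated squaring (mod 11): (-9)^{1}≡2, (-9)^{2}≡4, (-9)^{4}≡5. Then (-9)^{7} = (-9)^{4+2+1} ≡ 5 × 4 × 2 ≡ 7 (mod 11)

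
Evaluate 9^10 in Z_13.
By repeated squaring (mod 13): 9^{1}≡9, 9^{2}≡3, 9^{4}≡9, 9^{8}≡3. Then 9^{10} = 9^{8+2} ≡ 3 × 3 ≡ 9 (mod 13)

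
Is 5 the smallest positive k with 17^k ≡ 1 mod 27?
Powers of 17 mod 27: 17^1≡17, 17^2≡19, 17^3≡26, 17^4≡10, 17^5≡8, 17^6≡1. 17^5≡8≢1, so ord ≠ 5. No, the actual order is 6.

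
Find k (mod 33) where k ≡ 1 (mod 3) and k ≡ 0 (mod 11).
M = 3 × 11 = 33. M₁ = 11, y₁ ≡ 2 (mod 3). M₂ = 3, y₂ ≡ 4 (mod 11). k = 1×11×2 + 0×3×4 ≡ 22 (mod 33)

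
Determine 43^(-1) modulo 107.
Since 107 is prime, by Fermat 43^(-1) ≡ 43^{105} ≡ 5 mod 107. Verify: 43 × 5 = 215 ≡ 1 mod 107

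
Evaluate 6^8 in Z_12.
By repeated squaring (mod 12): 6^{1}≡6, 6^{2}≡0, 6^{4}≡0, 6^{8}≡0. So 6^{8} ≡ 0 (mod 12)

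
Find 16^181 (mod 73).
Using Fermat: 16^{72} ≡ 1 (mod 73). 181 ≡ 37 (mod 72). So 16^{181} ≡ 16^{37} ≡ 16 (mod 73)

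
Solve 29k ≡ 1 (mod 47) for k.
Since 47 is prime, by Fermat 29^(-1) ≡ 29^{45} ≡ 13 (mod 47). Verify: 29 × 13 = 377 ≡ 1 (mod 47)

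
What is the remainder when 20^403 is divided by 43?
Using Fermat: 20^{42} ≡ 1 (mod 43). 403 ≡ 25 (mod 42). So 20^{403} ≡ 20^{25} ≡ 3 (mod 43)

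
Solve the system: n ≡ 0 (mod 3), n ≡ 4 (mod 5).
M = 3 × 5 = 15. M₁ = 5, y₁ ≡ 2 (mod 3). M₂ = 3, y₂ ≡ 2 (mod 5). n = 0×5×2 + 4×3×2 ≡ 9 (mod 15)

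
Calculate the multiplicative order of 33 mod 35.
Powers of 33 mod 35: 33^1≡33, 33^2≡4, 33^3≡27, 33^4≡16, 33^5≡3, 33^6≡29, 33^7≡12, 33^8≡11, 33^9≡13, 33^10≡9, 33^11≡17, 33^12≡1. ord_35(33) = 12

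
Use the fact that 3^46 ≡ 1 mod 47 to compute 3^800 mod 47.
By Fermat: 3^{46} ≡ 1 mod 47. 800 ≡ 18 mod 46. So 3^{800} ≡ 3^{18} ≡ 6 mod 47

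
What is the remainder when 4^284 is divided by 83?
Using Fermat: 4^{82} ≡ 1 (mod 83). 284 ≡ 38 (mod 82). So 4^{284} ≡ 4^{38} ≡ 48 (mod 83)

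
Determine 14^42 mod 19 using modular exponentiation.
Using Fermat: 14^{18} ≡ 1 (mod 19). 42 ≡ 6 (mod 18). So 14^{42} ≡ 14^{6} ≡ 7 (mod 19)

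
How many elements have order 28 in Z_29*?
Number of primitive roots mod 29 = φ(p-1) = φ(28) = 12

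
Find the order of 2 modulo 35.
Powers of 2 mod 35: 2^1≡2, 2^2≡4, 2^3≡8, 2^4≡16, 2^5≡32, 2^6≡29, 2^7≡23, 2^8≡11, 2^9≡22, 2^10≡9, 2^11≡18, 2^12≡1. ord_35(2) = 12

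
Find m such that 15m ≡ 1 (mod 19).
Since 19 is prime, by Fermat 15^(-1) ≡ 15^{17} ≡ 14 (mod 19). Verify: 15 × 14 = 210 ≡ 1 (mod 19)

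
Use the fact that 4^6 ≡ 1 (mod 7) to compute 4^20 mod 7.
By Fermat: 4^{6} ≡ 1 (mod 7). 20 = 3×6 + 2. So 4^{20} ≡ 4^{2} ≡ 2 (mod 7)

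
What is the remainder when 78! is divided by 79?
By Wilson's theorem, (78)! ≡ -1 ≡ 78 (mod 79)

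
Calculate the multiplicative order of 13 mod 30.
Powers of 13 mod 30: 13^1≡13, 13^2≡19, 13^3≡7, 13^4≡1. ord_30(13) = 4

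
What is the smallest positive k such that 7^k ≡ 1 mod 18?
Powers of 7 mod 18: 7^1≡7, 7^2≡13, 7^3≡1. So the order of 7 is 3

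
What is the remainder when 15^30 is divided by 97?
By repeated squaring mod 97: 15^{1}≡15, 15^{2}≡31, 15^{4}≡88, 15^{8}≡81, 15^{16}≡62. Then 15^{30} = 15^{16+8+4+2} ≡ 62 × 81 × 88 × 31 ≡ 27 mod 97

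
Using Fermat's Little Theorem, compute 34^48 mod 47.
By Fermat: 34^{46} ≡ 1 (mod 47). So 34^{48} = 34^{46} · 34^{2} ≡ 34^{2} ≡ 28 (mod 47)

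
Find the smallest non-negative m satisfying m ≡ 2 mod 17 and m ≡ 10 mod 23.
M = 17 × 23 = 391. M₁ = 23, y₁ ≡ 3 mod 17. M₂ = 17, y₂ ≡ 19 mod 23. m = 2×23×3 + 10×17×19 ≡ 240 mod 391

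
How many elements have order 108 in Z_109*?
A prime p has φ(p-1) primitive roots; here φ(108) = 36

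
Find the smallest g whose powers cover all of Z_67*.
g = 2. Powers: [2, 4, 8, 16, 32, 64, 61, 55, 43, 19, ...] generates all 66 non-zero residues.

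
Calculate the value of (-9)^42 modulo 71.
By repeated squaring mod 71: (-9)^{1}≡62, (-9)^{2}≡10, (-9)^{4}≡29, (-9)^{8}≡60, (-9)^{16}≡50, (-9)^{32}≡15. Then (-9)^{42} = (-9)^{32+8+2} ≡ 15 × 60 × 10 ≡ 54 mod 71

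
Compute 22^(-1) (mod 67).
Since 67 is prime, by Fermat 22^(-1) ≡ 22^{65} ≡ 64 (mod 67). Verify: 22 × 64 = 1408 ≡ 1 (mod 67)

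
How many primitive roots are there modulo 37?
There are φ(37-1) = φ(36) = 12 primitive roots modulo 37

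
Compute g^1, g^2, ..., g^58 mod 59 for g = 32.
32^1, 32^2, ..., 32^{58} mod 59: [32, 21, 23, 28, 11, 57, 54, 17, 13, 3, 37, 4, 10, 25, 33, 53, 44, 51, 39, 9, 52, 12, 30, 16, 40, 41, 14, 35, 58, 27, 38, 36, 31, 48, 2, 5, 42, 46, 56, 22, 55, 49, 34, 26, 6, 15, 8, 20, 50, 7, 47, 29, 43, 19, 18, 45, 24, 1]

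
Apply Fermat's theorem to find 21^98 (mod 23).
By Fermat: 21^{22} ≡ 1 (mod 23). 98 = 4×22 + 10. So 21^{98} ≡ 21^{10} ≡ 12 (mod 23)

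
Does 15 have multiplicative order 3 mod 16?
Powers of 15 mod 16: 15^1≡15, 15^2≡1. Already 15^2≡1, so the order is 2 < 3. No, the actual order is 2.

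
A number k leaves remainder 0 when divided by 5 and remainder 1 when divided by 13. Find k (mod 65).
M = 5 × 13 = 65. M₁ = 13, y₁ ≡ 2 (mod 5). M₂ = 5, y₂ ≡ 8 (mod 13). k = 0×13×2 + 1×5×8 ≡ 40 (mod 65)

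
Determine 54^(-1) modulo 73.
Since 73 is prime, by Fermat 54^(-1) ≡ 54^{71} ≡ 23 (mod 73). Verify: 54 × 23 = 1242 ≡ 1 (mod 73)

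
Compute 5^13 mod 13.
Using Fermat: 5^{12} ≡ 1 mod 13. 13 ≡ 1 mod 12. So 5^{13} ≡ 5^{1} ≡ 5 mod 13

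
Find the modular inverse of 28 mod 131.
Since 131 is prime, by Fermat 28^(-1) ≡ 28^{129} ≡ 117 mod 131. Verify: 28 × 117 = 3276 ≡ 1 mod 131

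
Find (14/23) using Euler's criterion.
(14/23) = 14^{11} mod 23 = -1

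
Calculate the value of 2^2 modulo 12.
2^{2} = 4 ≡ 4 (mod 12)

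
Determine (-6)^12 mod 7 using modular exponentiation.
Using Fermat: (-6)^{6} ≡ 1 (mod 7). 12 ≡ 0 (mod 6). So (-6)^{12} ≡ (-6)^{0} ≡ 1 (mod 7)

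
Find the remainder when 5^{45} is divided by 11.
By Fermat: 5^{10} ≡ 1 mod 11. 45 = 4×10 + 5. So 5^{45} ≡ 5^{5} ≡ 1 mod 11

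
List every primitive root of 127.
There are φ(126) = 36 primitive roots mod 127: {3, 6, 7, 12, 14, 23, 29, 39, 43, 45, 46, 48, 53, 55, 56, 57, 58, 65, 67, 78, 83, 85, 86, 91, 92, 93, 96, 97, 101, 106, 109, 110, 112, 114, 116, 118}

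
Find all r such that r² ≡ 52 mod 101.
The square roots of 52 mod 101 are 31 and 70. Verify: 31² = 961 ≡ 52 mod 101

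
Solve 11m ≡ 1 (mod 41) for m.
Since 41 is prime, by Fermat 11^(-1) ≡ 11^{39} ≡ 15 (mod 41). Verify: 11 × 15 = 165 ≡ 1 (mod 41)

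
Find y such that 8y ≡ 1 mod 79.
Since 79 is prime, by Fermat 8^(-1) ≡ 8^{77} ≡ 10 mod 79. Verify: 8 × 10 = 80 ≡ 1 mod 79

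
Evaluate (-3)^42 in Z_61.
By repeated squaring (mod 61): (-3)^{1}≡58, (-3)^{2}≡9, (-3)^{4}≡20, (-3)^{8}≡34, (-3)^{16}≡58, (-3)^{32}≡9. Then (-3)^{42} = (-3)^{32+8+2} ≡ 9 × 34 × 9 ≡ 9 (mod 61)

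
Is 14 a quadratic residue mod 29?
By Euler's criterion: 14^{14} ≡ 28 (mod 29). Since this equals -1 (≡ 28), 14 is not a QR.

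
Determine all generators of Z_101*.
There are φ(100) = 40 primitive roots mod 101: {2, 3, 7, 8, 11, 12, 15, 18, 26, 27, 28, 29, 34, 35, 38, 40, 42, 46, 48, 50, 51, 53, 55, 59, 61, 63, 66, 67, 72, 73, 74, 75, 83, 86, 89, 90, 93, 94, 98, 99}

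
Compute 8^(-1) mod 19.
Since 19 is prime, by Fermat 8^(-1) ≡ 8^{17} ≡ 12 mod 19. Verify: 8 × 12 = 96 ≡ 1 mod 19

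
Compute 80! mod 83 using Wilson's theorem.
(82)! = (80)! × (81) × (82) ≡ -1 mod 83. So (80)! ≡ -1 × [(82)(81)]^(-1) ≡ 41 mod 83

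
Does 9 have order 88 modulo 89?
9^{44} ≡ 1 mod 89 and 44 < 88, so ord_89(9) = 44 ≠ 88 and 9 is not a primitive root.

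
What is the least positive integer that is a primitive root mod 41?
g = 6. Powers: [6, 36, 11, 25, 27, 39, 29, 10, 19, 32, ...] generates all 40 non-zero residues.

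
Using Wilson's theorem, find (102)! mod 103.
By Wilson's theorem, (102)! ≡ -1 ≡ 102 (mod 103)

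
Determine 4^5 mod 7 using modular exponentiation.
By repeated squaring (mod 7): 4^{1}≡4, 4^{2}≡2, 4^{4}≡4. Then 4^{5} = 4^{4+1} ≡ 4 × 4 ≡ 2 (mod 7)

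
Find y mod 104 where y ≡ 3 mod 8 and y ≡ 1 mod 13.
M = 8 × 13 = 104. M₁ = 13, y₁ ≡ 5 mod 8. M₂ = 8, y₂ ≡ 5 mod 13. y = 3×13×5 + 1×8×5 ≡ 27 mod 104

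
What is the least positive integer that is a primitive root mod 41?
g = 6. Powers: [6, 36, 11, 25, 27, 39, 29, 10, 19, 32, ...] generates all 40 non-zero residues.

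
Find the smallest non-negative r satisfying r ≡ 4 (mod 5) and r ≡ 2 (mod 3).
M = 5 × 3 = 15. M₁ = 3, y₁ ≡ 2 (mod 5). M₂ = 5, y₂ ≡ 2 (mod 3). r = 4×3×2 + 2×5×2 ≡ 14 (mod 15)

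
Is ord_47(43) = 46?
Powers of 43 mod 47: 43^1≡43, 43^2≡16, 43^3≡30, 43^4≡21, 43^5≡10, 43^6≡7, 43^7≡19, 43^8≡18, 43^9≡22, 43^10≡6, 43^11≡23, 43^12≡2, 43^13≡39, 43^14≡32, 43^15≡13, 43^16≡42, 43^17≡20, 43^18≡14, 43^19≡38, 43^20≡36, 43^21≡44, 43^22≡12, 43^23≡46, 43^24≡4, 43^25≡31, 43^26≡17, 43^27≡26, 43^28≡37, 43^29≡40, 43^30≡28, 43^31≡29, 43^32≡25, 43^33≡41, 43^34≡24, 43^35≡45, 43^36≡8, 43^37≡15, 43^38≡34, 43^39≡5, 43^40≡27, 43^41≡33, 43^42≡9, 43^43≡11, 43^44≡3, 43^45≡35, 43^46≡1. First k with 43^k≡1 is k=46. Yes, ord_47(43) = 46.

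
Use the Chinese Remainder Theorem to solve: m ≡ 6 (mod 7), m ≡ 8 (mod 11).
M = 7 × 11 = 77. M₁ = 11, y₁ ≡ 2 (mod 7). M₂ = 7, y₂ ≡ 8 (mod 11). m = 6×11×2 + 8×7×8 ≡ 41 (mod 77)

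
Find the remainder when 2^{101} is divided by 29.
By Fermat: 2^{28} ≡ 1 (mod 29). 101 = 3×28 + 17. So 2^{101} ≡ 2^{17} ≡ 21 (mod 29)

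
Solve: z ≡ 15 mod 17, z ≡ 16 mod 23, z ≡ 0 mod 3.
M = 17 × 23 × 3 = 1173. M₁ = 69, y₁ ≡ 1 mod 17. M₂ = 51, y₂ ≡ 14 mod 23. M₃ = 391, y₃ ≡ 1 mod 3. z = 15×69×1 + 16×51×14 + 0×391×1 ≡ 729 mod 1173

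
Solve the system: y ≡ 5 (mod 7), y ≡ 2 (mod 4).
M = 7 × 4 = 28. M₁ = 4, y₁ ≡ 2 (mod 7). M₂ = 7, y₂ ≡ 3 (mod 4). y = 5×4×2 + 2×7×3 ≡ 26 (mod 28)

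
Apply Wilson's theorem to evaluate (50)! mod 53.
(52)! = (50)! × (51) × (52) ≡ -1 mod 53. So (50)! ≡ -1 × [(52)(51)]^(-1) ≡ 26 mod 53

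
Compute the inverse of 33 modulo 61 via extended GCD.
Extended GCD: 33(-24) + 61(13) = 1. So 33^(-1) ≡ -24 ≡ 37 mod 61. Verify: 33 × 37 = 1221 ≡ 1 mod 61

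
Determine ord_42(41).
Powers of 41 mod 42: 41^1≡41, 41^2≡1. Order = 2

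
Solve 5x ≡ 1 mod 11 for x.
Since 11 is prime, by Fermat 5^(-1) ≡ 5^{9} ≡ 9 mod 11. Verify: 5 × 9 = 45 ≡ 1 mod 11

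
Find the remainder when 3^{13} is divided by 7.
By Fermat: 3^{6} ≡ 1 (mod 7). 13 = 2×6 + 1. So 3^{13} ≡ 3^{1} ≡ 3 (mod 7)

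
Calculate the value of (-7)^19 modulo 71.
By repeated squaring mod 71: (-7)^{1}≡64, (-7)^{2}≡49, (-7)^{4}≡58, (-7)^{8}≡27, (-7)^{16}≡19. Then (-7)^{19} = (-7)^{16+2+1} ≡ 19 × 49 × 64 ≡ 15 mod 71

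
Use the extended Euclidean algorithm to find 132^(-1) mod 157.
Extended GCD: 132(-44) + 157(37) = 1. So 132^(-1) ≡ -44 ≡ 113 (mod 157). Verify: 132 × 113 = 14916 ≡ 1 (mod 157)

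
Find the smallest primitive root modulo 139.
g = 2. For each prime q|138: 2^{69}≡138, 2^{46}≡96, 2^{6}≡64, none ≡ 1, so ord_139(2) = 138 and 2 is a primitive root.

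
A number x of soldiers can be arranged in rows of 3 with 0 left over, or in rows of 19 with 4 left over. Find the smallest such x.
M = 3 × 19 = 57. M₁ = 19, y₁ ≡ 1 (mod 3). M₂ = 3, y₂ ≡ 13 (mod 19). x = 0×19×1 + 4×3×13 ≡ 42 (mod 57)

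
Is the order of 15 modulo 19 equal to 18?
Powers of 15 mod 19: 15^1≡15, 15^2≡16, 15^3≡12, 15^4≡9, 15^5≡2, 15^6≡11, 15^7≡13, 15^8≡5, 15^9≡18, 15^10≡4, 15^11≡3, 15^12≡7, 15^13≡10, 15^14≡17, 15^15≡8, 15^16≡6, 15^17≡14, 15^18≡1. First k with 15^k≡1 is k=18. Yes, ord_19(15) = 18.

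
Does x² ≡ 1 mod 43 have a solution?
By Euler's criterion: 1^{21} ≡ 1 mod 43. Since this equals 1, 1 is a QR.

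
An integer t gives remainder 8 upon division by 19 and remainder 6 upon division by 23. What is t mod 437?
M = 19 × 23 = 437. M₁ = 23, y₁ ≡ 5 mod 19. M₂ = 19, y₂ ≡ 17 mod 23. t = 8×23×5 + 6×19×17 ≡ 236 mod 437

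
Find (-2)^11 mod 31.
By repeated squaring mod 31: (-2)^{1}≡29, (-2)^{2}≡4, (-2)^{4}≡16, (-2)^{8}≡8. Then (-2)^{11} = (-2)^{8+2+1} ≡ 8 × 4 × 29 ≡ 29 mod 31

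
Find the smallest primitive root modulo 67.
g = 2. Powers: [2, 4, 8, 16, 32, 64, 61, 55, ...] generates all 66 non-zero residues.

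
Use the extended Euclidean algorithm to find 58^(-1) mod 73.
Extended GCD: 58(34) + 73(-27) = 1. So 58^(-1) ≡ 34 mod 73. Verify: 58 × 34 = 1972 ≡ 1 mod 73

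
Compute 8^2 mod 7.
8^{2} = 64 ≡ 1 mod 7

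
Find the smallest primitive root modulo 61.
g = 2. For each prime q|60: 2^{30}≡60, 2^{20}≡47, 2^{12}≡9, none ≡ 1, so ord_61(2) = 60 and 2 is a primitive root.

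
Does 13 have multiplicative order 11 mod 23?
Powers of 13 mod 23: 13^1≡13, 13^2≡8, 13^3≡12, 13^4≡18, 13^5≡4, 13^6≡6, 13^7≡9, 13^8≡2, 13^9≡3, 13^10≡16, 13^11≡1. First k with 13^k≡1 is k=11. Yes, ord_23(13) = 11.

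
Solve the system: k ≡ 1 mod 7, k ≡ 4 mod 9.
M = 7 × 9 = 63. M₁ = 9, y₁ ≡ 4 mod 7. M₂ = 7, y₂ ≡ 4 mod 9. k = 1×9×4 + 4×7×4 ≡ 22 mod 63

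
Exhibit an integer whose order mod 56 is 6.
3 has order 6 mod 56 since 3^{6} ≡ 1 (mod 56) and no smaller power works.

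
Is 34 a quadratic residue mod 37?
By Euler's criterion: 34^{18} ≡ 1 (mod 37). Since this equals 1, 34 is a QR.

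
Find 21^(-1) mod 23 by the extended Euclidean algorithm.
Extended GCD: 21(11) + 23(-10) = 1. So 21^(-1) ≡ 11 mod 23. Verify: 21 × 11 = 231 ≡ 1 mod 23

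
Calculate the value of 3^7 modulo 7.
Using Fermat: 3^{6} ≡ 1 mod 7. 7 ≡ 1 mod 6. So 3^{7} ≡ 3^{1} ≡ 3 mod 7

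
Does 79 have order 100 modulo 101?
79^{25} ≡ 1 mod 101 and 25 < 100, so ord_101(79) = 25 ≠ 100 and 79 is not a primitive root.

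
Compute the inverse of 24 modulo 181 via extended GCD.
Extended GCD: 24(83) + 181(-11) = 1. So 24^(-1) ≡ 83 (mod 181). Verify: 24 × 83 = 1992 ≡ 1 (mod 181)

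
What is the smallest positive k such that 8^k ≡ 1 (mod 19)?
Powers of 8 mod 19: 8^1≡8, 8^2≡7, 8^3≡18, 8^4≡11, 8^5≡12, 8^6≡1. ord_19(8) = 6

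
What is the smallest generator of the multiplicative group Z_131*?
g = 2. Powers: [2, 4, 8, 16, 32, 64, 128, 125, ...] generates all 130 non-zero residues.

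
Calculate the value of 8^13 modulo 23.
By repeated squaring mod 23: 8^{1}≡8, 8^{2}≡18, 8^{4}≡2, 8^{8}≡4. Then 8^{13} = 8^{8+4+1} ≡ 4 × 2 × 8 ≡ 18 mod 23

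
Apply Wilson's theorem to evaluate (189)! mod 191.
(190)! = (189)! × (190) ≡ -1 (mod 191). So (189)! ≡ -1 × (190)^(-1) ≡ (-1)×(-1) = 1 (mod 191)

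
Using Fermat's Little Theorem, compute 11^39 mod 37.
By Fermat: 11^{36} ≡ 1 (mod 37). So 11^{39} = 11^{36} · 11^{3} ≡ 11^{3} ≡ 36 (mod 37)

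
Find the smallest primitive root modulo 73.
g = 5. For each prime q|72: 5^{36}≡72, 5^{24}≡8, none ≡ 1, so ord_73(5) = 72 and 5 is a primitive root.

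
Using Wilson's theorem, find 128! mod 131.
(130)! = (128)! × (129) × (130) ≡ -1 mod 131. So (128)! ≡ -1 × [(130)(129)]^(-1) ≡ 65 mod 131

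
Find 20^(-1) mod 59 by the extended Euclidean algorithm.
Extended GCD: 20(3) + 59(-1) = 1. So 20^(-1) ≡ 3 mod 59. Verify: 20 × 3 = 60 ≡ 1 mod 59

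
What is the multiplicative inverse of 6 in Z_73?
Since 73 is prime, by Fermat 6^(-1) ≡ 6^{71} ≡ 61 (mod 73). Verify: 6 × 61 = 366 ≡ 1 (mod 73)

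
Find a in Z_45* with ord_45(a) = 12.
2 has order 12 mod 45 since 2^{12} ≡ 1 (mod 45) and no smaller power works.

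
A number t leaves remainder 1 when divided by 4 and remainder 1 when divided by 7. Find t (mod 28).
M = 4 × 7 = 28. M₁ = 7, y₁ ≡ 3 (mod 4). M₂ = 4, y₂ ≡ 2 (mod 7). t = 1×7×3 + 1×4×2 ≡ 1 (mod 28)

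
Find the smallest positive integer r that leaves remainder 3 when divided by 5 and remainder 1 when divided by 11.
M = 5 × 11 = 55. M₁ = 11, y₁ ≡ 1 mod 5. M₂ = 5, y₂ ≡ 9 mod 11. r = 3×11×1 + 1×5×9 ≡ 23 mod 55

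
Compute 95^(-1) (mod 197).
Since 197 is prime, by Fermat 95^(-1) ≡ 95^{195} ≡ 56 (mod 197). Verify: 95 × 56 = 5320 ≡ 1 (mod 197)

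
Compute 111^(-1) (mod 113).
Since 113 is prime, by Fermat 111^(-1) ≡ 111^{111} ≡ 56 (mod 113). Verify: 111 × 56 = 6216 ≡ 1 (mod 113)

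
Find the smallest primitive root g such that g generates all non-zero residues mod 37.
g = 2. For each prime q|36: 2^{18}≡36, 2^{12}≡26, none ≡ 1, so ord_37(2) = 36 and 2 is a primitive root.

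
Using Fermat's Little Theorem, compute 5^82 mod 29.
By Fermat: 5^{28} ≡ 1 mod 29. 82 = 2×28 + 26. So 5^{82} ≡ 5^{26} ≡ 7 mod 29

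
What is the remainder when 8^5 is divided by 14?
By repeated squaring mod 14: 8^{1}≡8, 8^{2}≡8, 8^{4}≡8. Then 8^{5} = 8^{4+1} ≡ 8 × 8 ≡ 8 mod 14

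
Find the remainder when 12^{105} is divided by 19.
By Fermat: 12^{18} ≡ 1 (mod 19). 105 = 5×18 + 15. So 12^{105} ≡ 12^{15} ≡ 18 (mod 19)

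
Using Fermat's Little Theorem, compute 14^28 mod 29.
By Fermat's Little Theorem, 14^{28} ≡ 1 mod 29 since 29 is prime and gcd(14, 29) = 1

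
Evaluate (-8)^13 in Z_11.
Using Fermat: (-8)^{10} ≡ 1 mod 11. 13 ≡ 3 mod 10. So (-8)^{13} ≡ (-8)^{3} ≡ 5 mod 11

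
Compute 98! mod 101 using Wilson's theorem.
(100)! = (98)! × (99) × (100) ≡ -1 mod 101. So (98)! ≡ -1 × [(100)(99)]^(-1) ≡ 50 mod 101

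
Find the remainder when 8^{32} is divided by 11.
By Fermat: 8^{10} ≡ 1 mod 11. 32 = 3×10 + 2. So 8^{32} ≡ 8^{2} ≡ 9 mod 11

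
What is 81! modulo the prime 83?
(82)! = (81)! × (82) ≡ -1 (mod 83). So (81)! ≡ -1 × (82)^(-1) ≡ (-1)×(-1) = 1 (mod 83)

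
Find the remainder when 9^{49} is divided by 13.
By Fermat: 9^{12} ≡ 1 mod 13. 49 = 4×12 + 1. So 9^{49} ≡ 9^{1} ≡ 9 mod 13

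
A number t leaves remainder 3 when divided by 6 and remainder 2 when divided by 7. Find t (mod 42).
M = 6 × 7 = 42. M₁ = 7, y₁ ≡ 1 (mod 6). M₂ = 6, y₂ ≡ 6 (mod 7). t = 3×7×1 + 2×6×6 ≡ 9 (mod 42)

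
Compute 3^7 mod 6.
By repeated squaring mod 6: 3^{1}≡3, 3^{2}≡3, 3^{4}≡3. Then 3^{7} = 3^{4+2+1} ≡ 3 × 3 × 3 ≡ 3 mod 6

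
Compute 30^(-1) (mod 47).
Since 47 is prime, by Fermat 30^(-1) ≡ 30^{45} ≡ 11 (mod 47). Verify: 30 × 11 = 330 ≡ 1 (mod 47)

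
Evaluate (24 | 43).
(24/43) = 24^{21} mod 43 = 1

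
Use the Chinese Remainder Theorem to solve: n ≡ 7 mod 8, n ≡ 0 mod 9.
M = 8 × 9 = 72. M₁ = 9, y₁ ≡ 1 mod 8. M₂ = 8, y₂ ≡ 8 mod 9. n = 7×9×1 + 0×8×8 ≡ 63 mod 72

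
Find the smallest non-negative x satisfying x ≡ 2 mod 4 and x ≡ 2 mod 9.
M = 4 × 9 = 36. M₁ = 9, y₁ ≡ 1 mod 4. M₂ = 4, y₂ ≡ 7 mod 9. x = 2×9×1 + 2×4×7 ≡ 2 mod 36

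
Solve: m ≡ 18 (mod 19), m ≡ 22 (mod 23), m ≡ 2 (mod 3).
M = 19 × 23 × 3 = 1311. M₁ = 69, y₁ ≡ 8 (mod 19). M₂ = 57, y₂ ≡ 21 (mod 23). M₃ = 437, y₃ ≡ 2 (mod 3). m = 18×69×8 + 22×57×21 + 2×437×2 ≡ 1310 (mod 1311)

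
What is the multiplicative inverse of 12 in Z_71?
Since 71 is prime, by Fermat 12^(-1) ≡ 12^{69} ≡ 6 (mod 71). Verify: 12 × 6 = 72 ≡ 1 (mod 71)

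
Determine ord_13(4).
Powers of 4 mod 13: 4^1≡4, 4^2≡3, 4^3≡12, 4^4≡9, 4^5≡10, 4^6≡1. ord_13(4) = 6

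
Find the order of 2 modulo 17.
Powers of 2 mod 17: 2^1≡2, 2^2≡4, 2^3≡8, 2^4≡16, 2^5≡15, 2^6≡13, 2^7≡9, 2^8≡1. So the order of 2 is 8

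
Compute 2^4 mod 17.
2^{4} = 16 ≡ 16 (mod 17)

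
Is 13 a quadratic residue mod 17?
By Euler's criterion: 13^{8} ≡ 1 mod 17. Since this equals 1, 13 is a QR.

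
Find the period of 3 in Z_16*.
Powers of 3 mod 16: 3^1≡3, 3^2≡9, 3^3≡11, 3^4≡1. ord_16(3) = 4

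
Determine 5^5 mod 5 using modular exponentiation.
By repeated squaring (mod 5): 5^{1}≡0, 5^{2}≡0, 5^{4}≡0. Then 5^{5} = 5^{4+1} ≡ 0 × 0 ≡ 0 (mod 5)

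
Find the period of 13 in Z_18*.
Powers of 13 mod 18: 13^1≡13, 13^2≡7, 13^3≡1. ord_18(13) = 3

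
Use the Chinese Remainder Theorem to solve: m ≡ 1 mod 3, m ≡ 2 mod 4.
M = 3 × 4 = 12. M₁ = 4, y₁ ≡ 1 mod 3. M₂ = 3, y₂ ≡ 3 mod 4. m = 1×4×1 + 2×3×3 ≡ 10 mod 12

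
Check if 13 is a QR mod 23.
By Euler's criterion: 13^{11} ≡ 1 (mod 23). Since this equals 1, 13 is a QR.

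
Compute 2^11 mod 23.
By repeated squaring (mod 23): 2^{1}≡2, 2^{2}≡4, 2^{4}≡16, 2^{8}≡3. Then 2^{11} = 2^{8+2+1} ≡ 3 × 4 × 2 ≡ 1 (mod 23)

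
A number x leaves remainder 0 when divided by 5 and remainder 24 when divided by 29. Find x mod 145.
M = 5 × 29 = 145. M₁ = 29, y₁ ≡ 4 mod 5. M₂ = 5, y₂ ≡ 6 mod 29. x = 0×29×4 + 24×5×6 ≡ 140 mod 145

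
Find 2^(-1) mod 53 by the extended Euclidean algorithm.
Extended GCD: 2(-26) + 53(1) = 1. So 2^(-1) ≡ -26 ≡ 27 mod 53. Verify: 2 × 27 = 54 ≡ 1 mod 53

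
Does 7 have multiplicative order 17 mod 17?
Powers of 7 mod 17: 7^1≡7, 7^2≡15, 7^3≡3, 7^4≡4, 7^5≡11, 7^6≡9, 7^7≡12, 7^8≡16, 7^9≡10, 7^10≡2, 7^11≡14, 7^12≡13, 7^13≡6, 7^14≡8, 7^15≡5, 7^16≡1. Already 7^16≡1, so the order is 16 < 17. No, the actual order is 16.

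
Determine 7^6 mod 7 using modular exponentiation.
By repeated squaring mod 7: 7^{1}≡0, 7^{2}≡0, 7^{4}≡0. Then 7^{6} = 7^{4+2} ≡ 0 × 0 ≡ 0 mod 7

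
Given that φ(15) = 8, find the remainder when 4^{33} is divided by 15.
By Euler: 4^{8} ≡ 1 (mod 15) since gcd(4, 15) = 1. 33 = 4×8 + 1. So 4^{33} ≡ 4^{1} ≡ 4 (mod 15)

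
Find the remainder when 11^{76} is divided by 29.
By Fermat: 11^{28} ≡ 1 (mod 29). 76 = 2×28 + 20. So 11^{76} ≡ 11^{20} ≡ 20 (mod 29)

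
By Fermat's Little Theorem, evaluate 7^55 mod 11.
By Fermat: 7^{10} ≡ 1 (mod 11). 55 = 5×10 + 5. So 7^{55} ≡ 7^{5} ≡ 10 (mod 11)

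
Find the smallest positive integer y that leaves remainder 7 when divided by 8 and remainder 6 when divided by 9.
M = 8 × 9 = 72. M₁ = 9, y₁ ≡ 1 (mod 8). M₂ = 8, y₂ ≡ 8 (mod 9). y = 7×9×1 + 6×8×8 ≡ 15 (mod 72)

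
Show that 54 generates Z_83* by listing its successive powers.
54^1, 54^2, ..., 54^{82} mod 83: [54, 11, 13, 38, 60, 3, 79, 33, 39, 31, 14, 9, 71, 16, 34, 10, 42, 27, 47, 48, 19, 30, 43, 81, 58, 61, 57, 7, 46, 77, 8, 17, 5, 21, 55, 65, 24, 51, 15, 63, 82, 29, 72, 70, 45, 23, 80, 4, 50, 44, 52, 69, 74, 12, 67, 49, 73, 41, 56, 36, 35, 64, 53, 40, 2, 25, 22, 26, 76, 37, 6, 75, 66, 78, 62, 28, 18, 59, 32, 68, 20, 1]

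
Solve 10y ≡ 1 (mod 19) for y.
Since 19 is prime, by Fermat 10^(-1) ≡ 10^{17} ≡ 2 (mod 19). Verify: 10 × 2 = 20 ≡ 1 (mod 19)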